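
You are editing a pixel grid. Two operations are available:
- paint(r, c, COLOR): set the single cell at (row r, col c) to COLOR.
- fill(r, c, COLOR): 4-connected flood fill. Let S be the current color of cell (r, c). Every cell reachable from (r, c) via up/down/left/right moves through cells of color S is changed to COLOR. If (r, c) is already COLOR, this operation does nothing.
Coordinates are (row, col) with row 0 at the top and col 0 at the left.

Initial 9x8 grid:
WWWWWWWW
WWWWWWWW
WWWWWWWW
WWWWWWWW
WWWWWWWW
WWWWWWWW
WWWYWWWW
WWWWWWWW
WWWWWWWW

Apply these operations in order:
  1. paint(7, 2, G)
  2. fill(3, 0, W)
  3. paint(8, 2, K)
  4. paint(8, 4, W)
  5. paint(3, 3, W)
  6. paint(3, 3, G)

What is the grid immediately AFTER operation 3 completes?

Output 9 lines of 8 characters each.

Answer: WWWWWWWW
WWWWWWWW
WWWWWWWW
WWWWWWWW
WWWWWWWW
WWWWWWWW
WWWYWWWW
WWGWWWWW
WWKWWWWW

Derivation:
After op 1 paint(7,2,G):
WWWWWWWW
WWWWWWWW
WWWWWWWW
WWWWWWWW
WWWWWWWW
WWWWWWWW
WWWYWWWW
WWGWWWWW
WWWWWWWW
After op 2 fill(3,0,W) [0 cells changed]:
WWWWWWWW
WWWWWWWW
WWWWWWWW
WWWWWWWW
WWWWWWWW
WWWWWWWW
WWWYWWWW
WWGWWWWW
WWWWWWWW
After op 3 paint(8,2,K):
WWWWWWWW
WWWWWWWW
WWWWWWWW
WWWWWWWW
WWWWWWWW
WWWWWWWW
WWWYWWWW
WWGWWWWW
WWKWWWWW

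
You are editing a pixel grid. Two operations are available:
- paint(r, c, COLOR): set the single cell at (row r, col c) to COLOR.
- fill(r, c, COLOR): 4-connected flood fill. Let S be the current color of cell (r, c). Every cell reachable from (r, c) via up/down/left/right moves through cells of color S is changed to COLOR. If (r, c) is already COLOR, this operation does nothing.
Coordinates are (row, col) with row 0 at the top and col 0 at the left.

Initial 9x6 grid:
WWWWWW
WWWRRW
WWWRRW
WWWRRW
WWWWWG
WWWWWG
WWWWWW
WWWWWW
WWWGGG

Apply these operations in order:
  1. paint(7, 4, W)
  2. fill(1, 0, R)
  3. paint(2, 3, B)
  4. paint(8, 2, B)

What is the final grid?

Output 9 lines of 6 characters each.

After op 1 paint(7,4,W):
WWWWWW
WWWRRW
WWWRRW
WWWRRW
WWWWWG
WWWWWG
WWWWWW
WWWWWW
WWWGGG
After op 2 fill(1,0,R) [43 cells changed]:
RRRRRR
RRRRRR
RRRRRR
RRRRRR
RRRRRG
RRRRRG
RRRRRR
RRRRRR
RRRGGG
After op 3 paint(2,3,B):
RRRRRR
RRRRRR
RRRBRR
RRRRRR
RRRRRG
RRRRRG
RRRRRR
RRRRRR
RRRGGG
After op 4 paint(8,2,B):
RRRRRR
RRRRRR
RRRBRR
RRRRRR
RRRRRG
RRRRRG
RRRRRR
RRRRRR
RRBGGG

Answer: RRRRRR
RRRRRR
RRRBRR
RRRRRR
RRRRRG
RRRRRG
RRRRRR
RRRRRR
RRBGGG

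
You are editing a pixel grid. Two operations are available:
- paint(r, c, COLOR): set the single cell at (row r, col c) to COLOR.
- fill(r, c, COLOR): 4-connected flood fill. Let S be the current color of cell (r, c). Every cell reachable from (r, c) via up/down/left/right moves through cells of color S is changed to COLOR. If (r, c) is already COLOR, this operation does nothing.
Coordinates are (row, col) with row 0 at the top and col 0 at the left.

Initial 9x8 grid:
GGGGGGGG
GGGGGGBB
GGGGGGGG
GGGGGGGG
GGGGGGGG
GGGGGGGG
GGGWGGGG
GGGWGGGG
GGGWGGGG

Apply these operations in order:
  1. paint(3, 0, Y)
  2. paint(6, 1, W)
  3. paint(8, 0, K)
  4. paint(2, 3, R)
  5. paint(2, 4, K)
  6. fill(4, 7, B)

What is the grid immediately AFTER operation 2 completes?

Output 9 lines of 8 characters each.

After op 1 paint(3,0,Y):
GGGGGGGG
GGGGGGBB
GGGGGGGG
YGGGGGGG
GGGGGGGG
GGGGGGGG
GGGWGGGG
GGGWGGGG
GGGWGGGG
After op 2 paint(6,1,W):
GGGGGGGG
GGGGGGBB
GGGGGGGG
YGGGGGGG
GGGGGGGG
GGGGGGGG
GWGWGGGG
GGGWGGGG
GGGWGGGG

Answer: GGGGGGGG
GGGGGGBB
GGGGGGGG
YGGGGGGG
GGGGGGGG
GGGGGGGG
GWGWGGGG
GGGWGGGG
GGGWGGGG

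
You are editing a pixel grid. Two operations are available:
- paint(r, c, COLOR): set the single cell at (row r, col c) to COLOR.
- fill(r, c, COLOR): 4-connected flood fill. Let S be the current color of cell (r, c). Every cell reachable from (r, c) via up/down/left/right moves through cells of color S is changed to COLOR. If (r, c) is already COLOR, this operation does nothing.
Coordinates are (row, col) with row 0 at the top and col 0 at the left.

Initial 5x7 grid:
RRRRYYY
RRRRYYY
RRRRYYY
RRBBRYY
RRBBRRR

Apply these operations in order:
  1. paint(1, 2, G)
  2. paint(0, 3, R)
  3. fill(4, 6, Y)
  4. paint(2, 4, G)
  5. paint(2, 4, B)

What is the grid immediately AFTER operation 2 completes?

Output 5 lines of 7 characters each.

After op 1 paint(1,2,G):
RRRRYYY
RRGRYYY
RRRRYYY
RRBBRYY
RRBBRRR
After op 2 paint(0,3,R):
RRRRYYY
RRGRYYY
RRRRYYY
RRBBRYY
RRBBRRR

Answer: RRRRYYY
RRGRYYY
RRRRYYY
RRBBRYY
RRBBRRR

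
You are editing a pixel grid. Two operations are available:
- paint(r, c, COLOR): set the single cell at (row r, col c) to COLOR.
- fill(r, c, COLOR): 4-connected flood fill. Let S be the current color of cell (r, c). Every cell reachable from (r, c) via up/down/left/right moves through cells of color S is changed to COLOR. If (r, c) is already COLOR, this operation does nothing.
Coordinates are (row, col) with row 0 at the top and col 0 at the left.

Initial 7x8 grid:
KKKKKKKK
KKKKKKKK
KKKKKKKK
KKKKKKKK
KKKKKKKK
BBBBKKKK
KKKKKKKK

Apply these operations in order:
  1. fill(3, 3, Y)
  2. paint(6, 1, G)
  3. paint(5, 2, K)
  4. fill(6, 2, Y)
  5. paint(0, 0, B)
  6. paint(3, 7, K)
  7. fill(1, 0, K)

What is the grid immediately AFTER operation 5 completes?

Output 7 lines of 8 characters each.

After op 1 fill(3,3,Y) [52 cells changed]:
YYYYYYYY
YYYYYYYY
YYYYYYYY
YYYYYYYY
YYYYYYYY
BBBBYYYY
YYYYYYYY
After op 2 paint(6,1,G):
YYYYYYYY
YYYYYYYY
YYYYYYYY
YYYYYYYY
YYYYYYYY
BBBBYYYY
YGYYYYYY
After op 3 paint(5,2,K):
YYYYYYYY
YYYYYYYY
YYYYYYYY
YYYYYYYY
YYYYYYYY
BBKBYYYY
YGYYYYYY
After op 4 fill(6,2,Y) [0 cells changed]:
YYYYYYYY
YYYYYYYY
YYYYYYYY
YYYYYYYY
YYYYYYYY
BBKBYYYY
YGYYYYYY
After op 5 paint(0,0,B):
BYYYYYYY
YYYYYYYY
YYYYYYYY
YYYYYYYY
YYYYYYYY
BBKBYYYY
YGYYYYYY

Answer: BYYYYYYY
YYYYYYYY
YYYYYYYY
YYYYYYYY
YYYYYYYY
BBKBYYYY
YGYYYYYY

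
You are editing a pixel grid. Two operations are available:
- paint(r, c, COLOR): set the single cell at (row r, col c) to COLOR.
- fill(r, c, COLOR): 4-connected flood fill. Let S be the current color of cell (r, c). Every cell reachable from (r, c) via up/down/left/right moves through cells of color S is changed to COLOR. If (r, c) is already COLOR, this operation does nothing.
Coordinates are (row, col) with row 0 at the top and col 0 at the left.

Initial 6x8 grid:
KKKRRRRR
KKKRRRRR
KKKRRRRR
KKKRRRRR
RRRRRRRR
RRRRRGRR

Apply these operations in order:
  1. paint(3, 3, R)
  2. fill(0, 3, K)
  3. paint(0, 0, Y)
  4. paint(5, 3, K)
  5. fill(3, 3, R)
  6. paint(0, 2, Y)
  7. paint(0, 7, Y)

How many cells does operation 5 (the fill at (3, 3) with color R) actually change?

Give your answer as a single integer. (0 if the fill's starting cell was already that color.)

After op 1 paint(3,3,R):
KKKRRRRR
KKKRRRRR
KKKRRRRR
KKKRRRRR
RRRRRRRR
RRRRRGRR
After op 2 fill(0,3,K) [35 cells changed]:
KKKKKKKK
KKKKKKKK
KKKKKKKK
KKKKKKKK
KKKKKKKK
KKKKKGKK
After op 3 paint(0,0,Y):
YKKKKKKK
KKKKKKKK
KKKKKKKK
KKKKKKKK
KKKKKKKK
KKKKKGKK
After op 4 paint(5,3,K):
YKKKKKKK
KKKKKKKK
KKKKKKKK
KKKKKKKK
KKKKKKKK
KKKKKGKK
After op 5 fill(3,3,R) [46 cells changed]:
YRRRRRRR
RRRRRRRR
RRRRRRRR
RRRRRRRR
RRRRRRRR
RRRRRGRR

Answer: 46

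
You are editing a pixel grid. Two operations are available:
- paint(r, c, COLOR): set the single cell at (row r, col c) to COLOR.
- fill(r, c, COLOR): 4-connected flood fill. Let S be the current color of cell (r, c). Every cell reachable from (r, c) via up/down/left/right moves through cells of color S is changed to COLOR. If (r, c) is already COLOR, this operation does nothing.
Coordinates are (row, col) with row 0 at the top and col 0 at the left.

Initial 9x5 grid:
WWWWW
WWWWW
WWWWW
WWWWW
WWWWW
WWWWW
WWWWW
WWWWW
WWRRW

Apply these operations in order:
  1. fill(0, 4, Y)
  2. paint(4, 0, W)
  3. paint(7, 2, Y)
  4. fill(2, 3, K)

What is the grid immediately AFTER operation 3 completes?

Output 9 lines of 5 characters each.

Answer: YYYYY
YYYYY
YYYYY
YYYYY
WYYYY
YYYYY
YYYYY
YYYYY
YYRRY

Derivation:
After op 1 fill(0,4,Y) [43 cells changed]:
YYYYY
YYYYY
YYYYY
YYYYY
YYYYY
YYYYY
YYYYY
YYYYY
YYRRY
After op 2 paint(4,0,W):
YYYYY
YYYYY
YYYYY
YYYYY
WYYYY
YYYYY
YYYYY
YYYYY
YYRRY
After op 3 paint(7,2,Y):
YYYYY
YYYYY
YYYYY
YYYYY
WYYYY
YYYYY
YYYYY
YYYYY
YYRRY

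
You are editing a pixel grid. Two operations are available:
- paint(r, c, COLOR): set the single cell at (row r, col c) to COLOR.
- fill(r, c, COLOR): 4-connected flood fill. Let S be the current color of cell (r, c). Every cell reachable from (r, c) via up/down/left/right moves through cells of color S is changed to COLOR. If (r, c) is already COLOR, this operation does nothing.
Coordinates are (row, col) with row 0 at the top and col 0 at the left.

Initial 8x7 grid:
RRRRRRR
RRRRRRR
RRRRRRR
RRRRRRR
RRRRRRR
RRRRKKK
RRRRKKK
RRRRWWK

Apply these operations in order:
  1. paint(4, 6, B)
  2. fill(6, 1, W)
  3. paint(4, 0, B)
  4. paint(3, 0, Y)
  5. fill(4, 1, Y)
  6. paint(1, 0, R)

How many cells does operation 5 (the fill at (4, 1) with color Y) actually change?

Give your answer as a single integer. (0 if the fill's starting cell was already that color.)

After op 1 paint(4,6,B):
RRRRRRR
RRRRRRR
RRRRRRR
RRRRRRR
RRRRRRB
RRRRKKK
RRRRKKK
RRRRWWK
After op 2 fill(6,1,W) [46 cells changed]:
WWWWWWW
WWWWWWW
WWWWWWW
WWWWWWW
WWWWWWB
WWWWKKK
WWWWKKK
WWWWWWK
After op 3 paint(4,0,B):
WWWWWWW
WWWWWWW
WWWWWWW
WWWWWWW
BWWWWWB
WWWWKKK
WWWWKKK
WWWWWWK
After op 4 paint(3,0,Y):
WWWWWWW
WWWWWWW
WWWWWWW
YWWWWWW
BWWWWWB
WWWWKKK
WWWWKKK
WWWWWWK
After op 5 fill(4,1,Y) [46 cells changed]:
YYYYYYY
YYYYYYY
YYYYYYY
YYYYYYY
BYYYYYB
YYYYKKK
YYYYKKK
YYYYYYK

Answer: 46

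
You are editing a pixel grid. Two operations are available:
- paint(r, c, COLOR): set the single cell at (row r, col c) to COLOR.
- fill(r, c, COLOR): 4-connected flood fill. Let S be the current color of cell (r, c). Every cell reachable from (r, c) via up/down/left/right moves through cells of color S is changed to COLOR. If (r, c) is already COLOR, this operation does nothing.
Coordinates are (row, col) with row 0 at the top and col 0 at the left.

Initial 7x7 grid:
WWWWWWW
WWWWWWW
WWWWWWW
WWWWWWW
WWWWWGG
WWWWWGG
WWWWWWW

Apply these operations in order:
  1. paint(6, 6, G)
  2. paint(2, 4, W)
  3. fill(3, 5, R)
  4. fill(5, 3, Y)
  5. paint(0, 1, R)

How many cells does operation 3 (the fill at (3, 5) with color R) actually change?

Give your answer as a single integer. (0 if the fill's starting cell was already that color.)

Answer: 44

Derivation:
After op 1 paint(6,6,G):
WWWWWWW
WWWWWWW
WWWWWWW
WWWWWWW
WWWWWGG
WWWWWGG
WWWWWWG
After op 2 paint(2,4,W):
WWWWWWW
WWWWWWW
WWWWWWW
WWWWWWW
WWWWWGG
WWWWWGG
WWWWWWG
After op 3 fill(3,5,R) [44 cells changed]:
RRRRRRR
RRRRRRR
RRRRRRR
RRRRRRR
RRRRRGG
RRRRRGG
RRRRRRG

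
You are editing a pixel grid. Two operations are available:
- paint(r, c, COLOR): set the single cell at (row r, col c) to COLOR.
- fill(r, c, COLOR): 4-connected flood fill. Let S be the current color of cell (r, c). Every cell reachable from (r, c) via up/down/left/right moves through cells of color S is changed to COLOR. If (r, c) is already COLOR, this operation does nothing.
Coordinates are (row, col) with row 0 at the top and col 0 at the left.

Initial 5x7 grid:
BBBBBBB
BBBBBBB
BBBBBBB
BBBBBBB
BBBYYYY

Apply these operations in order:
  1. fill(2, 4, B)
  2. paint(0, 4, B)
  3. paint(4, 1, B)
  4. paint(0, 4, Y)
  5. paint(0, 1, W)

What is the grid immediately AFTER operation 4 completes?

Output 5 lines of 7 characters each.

Answer: BBBBYBB
BBBBBBB
BBBBBBB
BBBBBBB
BBBYYYY

Derivation:
After op 1 fill(2,4,B) [0 cells changed]:
BBBBBBB
BBBBBBB
BBBBBBB
BBBBBBB
BBBYYYY
After op 2 paint(0,4,B):
BBBBBBB
BBBBBBB
BBBBBBB
BBBBBBB
BBBYYYY
After op 3 paint(4,1,B):
BBBBBBB
BBBBBBB
BBBBBBB
BBBBBBB
BBBYYYY
After op 4 paint(0,4,Y):
BBBBYBB
BBBBBBB
BBBBBBB
BBBBBBB
BBBYYYY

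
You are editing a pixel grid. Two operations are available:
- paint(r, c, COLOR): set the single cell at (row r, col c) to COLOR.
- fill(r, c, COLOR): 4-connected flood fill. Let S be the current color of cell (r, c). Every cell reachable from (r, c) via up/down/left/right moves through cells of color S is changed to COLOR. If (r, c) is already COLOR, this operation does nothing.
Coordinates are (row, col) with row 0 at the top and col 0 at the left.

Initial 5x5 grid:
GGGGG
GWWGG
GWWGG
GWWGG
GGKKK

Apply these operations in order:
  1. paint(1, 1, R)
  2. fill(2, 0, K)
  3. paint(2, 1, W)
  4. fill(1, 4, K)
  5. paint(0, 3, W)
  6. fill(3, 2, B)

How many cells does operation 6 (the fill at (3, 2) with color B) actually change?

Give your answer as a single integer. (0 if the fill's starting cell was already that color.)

After op 1 paint(1,1,R):
GGGGG
GRWGG
GWWGG
GWWGG
GGKKK
After op 2 fill(2,0,K) [16 cells changed]:
KKKKK
KRWKK
KWWKK
KWWKK
KKKKK
After op 3 paint(2,1,W):
KKKKK
KRWKK
KWWKK
KWWKK
KKKKK
After op 4 fill(1,4,K) [0 cells changed]:
KKKKK
KRWKK
KWWKK
KWWKK
KKKKK
After op 5 paint(0,3,W):
KKKWK
KRWKK
KWWKK
KWWKK
KKKKK
After op 6 fill(3,2,B) [5 cells changed]:
KKKWK
KRBKK
KBBKK
KBBKK
KKKKK

Answer: 5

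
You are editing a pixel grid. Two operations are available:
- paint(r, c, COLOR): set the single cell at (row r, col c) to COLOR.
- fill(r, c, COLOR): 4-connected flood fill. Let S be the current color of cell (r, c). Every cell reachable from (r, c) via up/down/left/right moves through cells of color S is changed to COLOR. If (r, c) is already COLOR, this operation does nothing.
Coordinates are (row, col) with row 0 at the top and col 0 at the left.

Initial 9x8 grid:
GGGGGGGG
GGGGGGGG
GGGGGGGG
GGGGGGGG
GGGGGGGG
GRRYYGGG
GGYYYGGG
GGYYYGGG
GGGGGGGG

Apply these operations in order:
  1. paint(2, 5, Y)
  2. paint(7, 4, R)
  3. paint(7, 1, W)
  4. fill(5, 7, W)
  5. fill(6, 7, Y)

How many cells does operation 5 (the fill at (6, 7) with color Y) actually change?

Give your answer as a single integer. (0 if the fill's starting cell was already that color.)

Answer: 61

Derivation:
After op 1 paint(2,5,Y):
GGGGGGGG
GGGGGGGG
GGGGGYGG
GGGGGGGG
GGGGGGGG
GRRYYGGG
GGYYYGGG
GGYYYGGG
GGGGGGGG
After op 2 paint(7,4,R):
GGGGGGGG
GGGGGGGG
GGGGGYGG
GGGGGGGG
GGGGGGGG
GRRYYGGG
GGYYYGGG
GGYYRGGG
GGGGGGGG
After op 3 paint(7,1,W):
GGGGGGGG
GGGGGGGG
GGGGGYGG
GGGGGGGG
GGGGGGGG
GRRYYGGG
GGYYYGGG
GWYYRGGG
GGGGGGGG
After op 4 fill(5,7,W) [60 cells changed]:
WWWWWWWW
WWWWWWWW
WWWWWYWW
WWWWWWWW
WWWWWWWW
WRRYYWWW
WWYYYWWW
WWYYRWWW
WWWWWWWW
After op 5 fill(6,7,Y) [61 cells changed]:
YYYYYYYY
YYYYYYYY
YYYYYYYY
YYYYYYYY
YYYYYYYY
YRRYYYYY
YYYYYYYY
YYYYRYYY
YYYYYYYY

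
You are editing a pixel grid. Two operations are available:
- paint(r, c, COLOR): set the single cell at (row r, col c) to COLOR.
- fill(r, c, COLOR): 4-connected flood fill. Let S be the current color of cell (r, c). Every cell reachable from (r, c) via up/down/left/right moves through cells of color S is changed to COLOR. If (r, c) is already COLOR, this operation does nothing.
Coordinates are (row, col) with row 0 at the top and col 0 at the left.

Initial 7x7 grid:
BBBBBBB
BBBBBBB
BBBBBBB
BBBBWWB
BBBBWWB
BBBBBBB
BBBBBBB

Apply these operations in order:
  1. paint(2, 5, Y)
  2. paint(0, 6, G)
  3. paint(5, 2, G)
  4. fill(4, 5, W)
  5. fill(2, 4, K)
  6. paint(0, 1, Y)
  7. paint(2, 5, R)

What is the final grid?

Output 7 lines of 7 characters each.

Answer: KYKKKKG
KKKKKKK
KKKKKRK
KKKKWWK
KKKKWWK
KKGKKKK
KKKKKKK

Derivation:
After op 1 paint(2,5,Y):
BBBBBBB
BBBBBBB
BBBBBYB
BBBBWWB
BBBBWWB
BBBBBBB
BBBBBBB
After op 2 paint(0,6,G):
BBBBBBG
BBBBBBB
BBBBBYB
BBBBWWB
BBBBWWB
BBBBBBB
BBBBBBB
After op 3 paint(5,2,G):
BBBBBBG
BBBBBBB
BBBBBYB
BBBBWWB
BBBBWWB
BBGBBBB
BBBBBBB
After op 4 fill(4,5,W) [0 cells changed]:
BBBBBBG
BBBBBBB
BBBBBYB
BBBBWWB
BBBBWWB
BBGBBBB
BBBBBBB
After op 5 fill(2,4,K) [42 cells changed]:
KKKKKKG
KKKKKKK
KKKKKYK
KKKKWWK
KKKKWWK
KKGKKKK
KKKKKKK
After op 6 paint(0,1,Y):
KYKKKKG
KKKKKKK
KKKKKYK
KKKKWWK
KKKKWWK
KKGKKKK
KKKKKKK
After op 7 paint(2,5,R):
KYKKKKG
KKKKKKK
KKKKKRK
KKKKWWK
KKKKWWK
KKGKKKK
KKKKKKK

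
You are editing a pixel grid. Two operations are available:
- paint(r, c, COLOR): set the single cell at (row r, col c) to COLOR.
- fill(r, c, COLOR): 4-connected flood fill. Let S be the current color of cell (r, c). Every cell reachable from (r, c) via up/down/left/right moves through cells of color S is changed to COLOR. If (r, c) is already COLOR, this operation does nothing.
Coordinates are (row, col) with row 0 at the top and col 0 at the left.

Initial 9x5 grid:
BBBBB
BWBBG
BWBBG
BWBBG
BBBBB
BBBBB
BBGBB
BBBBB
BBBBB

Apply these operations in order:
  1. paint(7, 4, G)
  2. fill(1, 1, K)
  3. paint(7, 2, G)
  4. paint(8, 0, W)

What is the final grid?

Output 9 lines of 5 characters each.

After op 1 paint(7,4,G):
BBBBB
BWBBG
BWBBG
BWBBG
BBBBB
BBBBB
BBGBB
BBBBG
BBBBB
After op 2 fill(1,1,K) [3 cells changed]:
BBBBB
BKBBG
BKBBG
BKBBG
BBBBB
BBBBB
BBGBB
BBBBG
BBBBB
After op 3 paint(7,2,G):
BBBBB
BKBBG
BKBBG
BKBBG
BBBBB
BBBBB
BBGBB
BBGBG
BBBBB
After op 4 paint(8,0,W):
BBBBB
BKBBG
BKBBG
BKBBG
BBBBB
BBBBB
BBGBB
BBGBG
WBBBB

Answer: BBBBB
BKBBG
BKBBG
BKBBG
BBBBB
BBBBB
BBGBB
BBGBG
WBBBB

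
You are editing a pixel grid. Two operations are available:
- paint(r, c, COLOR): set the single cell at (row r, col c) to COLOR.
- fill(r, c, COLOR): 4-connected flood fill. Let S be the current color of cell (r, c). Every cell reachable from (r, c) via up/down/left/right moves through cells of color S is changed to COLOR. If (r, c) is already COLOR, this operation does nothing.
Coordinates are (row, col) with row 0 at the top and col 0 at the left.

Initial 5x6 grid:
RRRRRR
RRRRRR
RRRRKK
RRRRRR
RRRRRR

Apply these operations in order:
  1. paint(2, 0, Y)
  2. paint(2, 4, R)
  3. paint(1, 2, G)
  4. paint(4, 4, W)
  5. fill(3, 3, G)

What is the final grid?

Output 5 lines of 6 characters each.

Answer: GGGGGG
GGGGGG
YGGGGK
GGGGGG
GGGGWG

Derivation:
After op 1 paint(2,0,Y):
RRRRRR
RRRRRR
YRRRKK
RRRRRR
RRRRRR
After op 2 paint(2,4,R):
RRRRRR
RRRRRR
YRRRRK
RRRRRR
RRRRRR
After op 3 paint(1,2,G):
RRRRRR
RRGRRR
YRRRRK
RRRRRR
RRRRRR
After op 4 paint(4,4,W):
RRRRRR
RRGRRR
YRRRRK
RRRRRR
RRRRWR
After op 5 fill(3,3,G) [26 cells changed]:
GGGGGG
GGGGGG
YGGGGK
GGGGGG
GGGGWG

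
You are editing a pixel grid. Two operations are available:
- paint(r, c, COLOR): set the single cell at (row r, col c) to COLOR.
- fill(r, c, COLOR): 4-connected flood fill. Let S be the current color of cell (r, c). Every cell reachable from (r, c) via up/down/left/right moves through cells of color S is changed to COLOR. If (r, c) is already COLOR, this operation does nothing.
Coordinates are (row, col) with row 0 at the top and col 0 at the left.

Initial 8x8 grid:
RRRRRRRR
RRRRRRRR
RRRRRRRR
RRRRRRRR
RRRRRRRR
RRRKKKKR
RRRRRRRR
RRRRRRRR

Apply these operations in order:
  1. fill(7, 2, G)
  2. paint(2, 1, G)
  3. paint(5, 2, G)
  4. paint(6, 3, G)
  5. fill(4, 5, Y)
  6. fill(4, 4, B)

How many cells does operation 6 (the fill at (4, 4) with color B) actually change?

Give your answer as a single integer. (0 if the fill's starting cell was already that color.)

Answer: 60

Derivation:
After op 1 fill(7,2,G) [60 cells changed]:
GGGGGGGG
GGGGGGGG
GGGGGGGG
GGGGGGGG
GGGGGGGG
GGGKKKKG
GGGGGGGG
GGGGGGGG
After op 2 paint(2,1,G):
GGGGGGGG
GGGGGGGG
GGGGGGGG
GGGGGGGG
GGGGGGGG
GGGKKKKG
GGGGGGGG
GGGGGGGG
After op 3 paint(5,2,G):
GGGGGGGG
GGGGGGGG
GGGGGGGG
GGGGGGGG
GGGGGGGG
GGGKKKKG
GGGGGGGG
GGGGGGGG
After op 4 paint(6,3,G):
GGGGGGGG
GGGGGGGG
GGGGGGGG
GGGGGGGG
GGGGGGGG
GGGKKKKG
GGGGGGGG
GGGGGGGG
After op 5 fill(4,5,Y) [60 cells changed]:
YYYYYYYY
YYYYYYYY
YYYYYYYY
YYYYYYYY
YYYYYYYY
YYYKKKKY
YYYYYYYY
YYYYYYYY
After op 6 fill(4,4,B) [60 cells changed]:
BBBBBBBB
BBBBBBBB
BBBBBBBB
BBBBBBBB
BBBBBBBB
BBBKKKKB
BBBBBBBB
BBBBBBBB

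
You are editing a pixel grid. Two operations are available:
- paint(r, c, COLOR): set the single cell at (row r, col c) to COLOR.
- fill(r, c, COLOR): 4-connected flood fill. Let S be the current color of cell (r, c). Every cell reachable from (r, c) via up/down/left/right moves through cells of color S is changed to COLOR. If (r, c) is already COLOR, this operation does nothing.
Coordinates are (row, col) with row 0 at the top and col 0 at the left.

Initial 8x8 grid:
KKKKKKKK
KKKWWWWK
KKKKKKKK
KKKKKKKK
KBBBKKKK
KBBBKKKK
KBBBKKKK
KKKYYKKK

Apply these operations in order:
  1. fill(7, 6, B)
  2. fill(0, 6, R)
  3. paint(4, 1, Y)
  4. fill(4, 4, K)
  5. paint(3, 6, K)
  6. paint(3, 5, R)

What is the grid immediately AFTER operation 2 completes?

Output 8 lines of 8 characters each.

After op 1 fill(7,6,B) [49 cells changed]:
BBBBBBBB
BBBWWWWB
BBBBBBBB
BBBBBBBB
BBBBBBBB
BBBBBBBB
BBBBBBBB
BBBYYBBB
After op 2 fill(0,6,R) [58 cells changed]:
RRRRRRRR
RRRWWWWR
RRRRRRRR
RRRRRRRR
RRRRRRRR
RRRRRRRR
RRRRRRRR
RRRYYRRR

Answer: RRRRRRRR
RRRWWWWR
RRRRRRRR
RRRRRRRR
RRRRRRRR
RRRRRRRR
RRRRRRRR
RRRYYRRR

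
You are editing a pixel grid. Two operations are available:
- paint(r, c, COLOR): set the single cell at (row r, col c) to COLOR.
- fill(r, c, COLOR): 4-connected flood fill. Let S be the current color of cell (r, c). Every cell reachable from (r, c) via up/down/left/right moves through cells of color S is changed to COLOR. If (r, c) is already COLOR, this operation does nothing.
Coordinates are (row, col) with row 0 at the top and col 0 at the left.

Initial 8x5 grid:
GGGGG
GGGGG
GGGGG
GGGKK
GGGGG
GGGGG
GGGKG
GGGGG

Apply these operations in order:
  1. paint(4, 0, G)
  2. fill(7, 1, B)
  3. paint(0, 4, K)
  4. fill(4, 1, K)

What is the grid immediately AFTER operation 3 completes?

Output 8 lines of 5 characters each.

After op 1 paint(4,0,G):
GGGGG
GGGGG
GGGGG
GGGKK
GGGGG
GGGGG
GGGKG
GGGGG
After op 2 fill(7,1,B) [37 cells changed]:
BBBBB
BBBBB
BBBBB
BBBKK
BBBBB
BBBBB
BBBKB
BBBBB
After op 3 paint(0,4,K):
BBBBK
BBBBB
BBBBB
BBBKK
BBBBB
BBBBB
BBBKB
BBBBB

Answer: BBBBK
BBBBB
BBBBB
BBBKK
BBBBB
BBBBB
BBBKB
BBBBB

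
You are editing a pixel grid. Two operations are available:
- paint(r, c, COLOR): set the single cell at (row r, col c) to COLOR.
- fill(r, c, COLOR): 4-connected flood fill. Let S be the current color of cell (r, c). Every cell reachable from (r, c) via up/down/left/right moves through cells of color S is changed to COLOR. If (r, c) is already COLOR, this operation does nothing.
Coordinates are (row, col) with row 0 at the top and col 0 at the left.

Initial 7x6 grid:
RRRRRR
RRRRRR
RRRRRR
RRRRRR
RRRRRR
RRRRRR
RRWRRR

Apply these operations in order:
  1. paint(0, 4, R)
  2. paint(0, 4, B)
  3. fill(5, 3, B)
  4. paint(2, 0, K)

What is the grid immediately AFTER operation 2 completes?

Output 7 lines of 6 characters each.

After op 1 paint(0,4,R):
RRRRRR
RRRRRR
RRRRRR
RRRRRR
RRRRRR
RRRRRR
RRWRRR
After op 2 paint(0,4,B):
RRRRBR
RRRRRR
RRRRRR
RRRRRR
RRRRRR
RRRRRR
RRWRRR

Answer: RRRRBR
RRRRRR
RRRRRR
RRRRRR
RRRRRR
RRRRRR
RRWRRR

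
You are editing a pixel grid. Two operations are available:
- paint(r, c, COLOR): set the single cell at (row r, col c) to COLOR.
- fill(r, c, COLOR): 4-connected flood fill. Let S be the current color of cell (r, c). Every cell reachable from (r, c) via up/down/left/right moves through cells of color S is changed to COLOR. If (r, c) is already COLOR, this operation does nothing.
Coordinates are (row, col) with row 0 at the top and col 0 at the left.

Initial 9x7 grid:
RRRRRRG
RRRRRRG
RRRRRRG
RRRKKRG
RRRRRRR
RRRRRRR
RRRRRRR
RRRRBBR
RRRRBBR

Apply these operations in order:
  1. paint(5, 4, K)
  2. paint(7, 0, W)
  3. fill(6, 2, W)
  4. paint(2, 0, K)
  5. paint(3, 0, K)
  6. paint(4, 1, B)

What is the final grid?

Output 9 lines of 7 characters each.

Answer: WWWWWWG
WWWWWWG
KWWWWWG
KWWKKWG
WBWWWWW
WWWWKWW
WWWWWWW
WWWWBBW
WWWWBBW

Derivation:
After op 1 paint(5,4,K):
RRRRRRG
RRRRRRG
RRRRRRG
RRRKKRG
RRRRRRR
RRRRKRR
RRRRRRR
RRRRBBR
RRRRBBR
After op 2 paint(7,0,W):
RRRRRRG
RRRRRRG
RRRRRRG
RRRKKRG
RRRRRRR
RRRRKRR
RRRRRRR
WRRRBBR
RRRRBBR
After op 3 fill(6,2,W) [51 cells changed]:
WWWWWWG
WWWWWWG
WWWWWWG
WWWKKWG
WWWWWWW
WWWWKWW
WWWWWWW
WWWWBBW
WWWWBBW
After op 4 paint(2,0,K):
WWWWWWG
WWWWWWG
KWWWWWG
WWWKKWG
WWWWWWW
WWWWKWW
WWWWWWW
WWWWBBW
WWWWBBW
After op 5 paint(3,0,K):
WWWWWWG
WWWWWWG
KWWWWWG
KWWKKWG
WWWWWWW
WWWWKWW
WWWWWWW
WWWWBBW
WWWWBBW
After op 6 paint(4,1,B):
WWWWWWG
WWWWWWG
KWWWWWG
KWWKKWG
WBWWWWW
WWWWKWW
WWWWWWW
WWWWBBW
WWWWBBW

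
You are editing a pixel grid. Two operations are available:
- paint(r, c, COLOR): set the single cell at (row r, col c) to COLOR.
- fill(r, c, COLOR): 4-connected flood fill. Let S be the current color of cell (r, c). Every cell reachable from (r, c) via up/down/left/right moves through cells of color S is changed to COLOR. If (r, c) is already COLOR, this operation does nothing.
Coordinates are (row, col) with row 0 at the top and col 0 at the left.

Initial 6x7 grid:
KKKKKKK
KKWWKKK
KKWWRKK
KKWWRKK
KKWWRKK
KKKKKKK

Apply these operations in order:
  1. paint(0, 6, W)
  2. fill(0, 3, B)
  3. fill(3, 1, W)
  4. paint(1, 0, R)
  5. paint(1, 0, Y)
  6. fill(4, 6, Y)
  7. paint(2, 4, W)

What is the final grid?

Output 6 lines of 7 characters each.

Answer: YYYYYYY
YYYYYYY
YYYYWYY
YYYYRYY
YYYYRYY
YYYYYYY

Derivation:
After op 1 paint(0,6,W):
KKKKKKW
KKWWKKK
KKWWRKK
KKWWRKK
KKWWRKK
KKKKKKK
After op 2 fill(0,3,B) [30 cells changed]:
BBBBBBW
BBWWBBB
BBWWRBB
BBWWRBB
BBWWRBB
BBBBBBB
After op 3 fill(3,1,W) [30 cells changed]:
WWWWWWW
WWWWWWW
WWWWRWW
WWWWRWW
WWWWRWW
WWWWWWW
After op 4 paint(1,0,R):
WWWWWWW
RWWWWWW
WWWWRWW
WWWWRWW
WWWWRWW
WWWWWWW
After op 5 paint(1,0,Y):
WWWWWWW
YWWWWWW
WWWWRWW
WWWWRWW
WWWWRWW
WWWWWWW
After op 6 fill(4,6,Y) [38 cells changed]:
YYYYYYY
YYYYYYY
YYYYRYY
YYYYRYY
YYYYRYY
YYYYYYY
After op 7 paint(2,4,W):
YYYYYYY
YYYYYYY
YYYYWYY
YYYYRYY
YYYYRYY
YYYYYYY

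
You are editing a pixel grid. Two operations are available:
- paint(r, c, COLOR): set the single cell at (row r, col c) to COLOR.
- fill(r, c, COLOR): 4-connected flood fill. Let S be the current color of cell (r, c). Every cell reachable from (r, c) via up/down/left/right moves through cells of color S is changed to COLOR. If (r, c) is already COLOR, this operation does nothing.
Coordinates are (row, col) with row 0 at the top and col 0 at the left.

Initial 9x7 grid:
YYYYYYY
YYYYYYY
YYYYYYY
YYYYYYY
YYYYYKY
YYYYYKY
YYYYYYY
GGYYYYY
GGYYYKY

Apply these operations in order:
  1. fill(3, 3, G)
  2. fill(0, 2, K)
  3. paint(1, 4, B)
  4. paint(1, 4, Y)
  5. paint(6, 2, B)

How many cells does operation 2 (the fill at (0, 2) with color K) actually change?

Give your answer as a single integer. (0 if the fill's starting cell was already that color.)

After op 1 fill(3,3,G) [56 cells changed]:
GGGGGGG
GGGGGGG
GGGGGGG
GGGGGGG
GGGGGKG
GGGGGKG
GGGGGGG
GGGGGGG
GGGGGKG
After op 2 fill(0,2,K) [60 cells changed]:
KKKKKKK
KKKKKKK
KKKKKKK
KKKKKKK
KKKKKKK
KKKKKKK
KKKKKKK
KKKKKKK
KKKKKKK

Answer: 60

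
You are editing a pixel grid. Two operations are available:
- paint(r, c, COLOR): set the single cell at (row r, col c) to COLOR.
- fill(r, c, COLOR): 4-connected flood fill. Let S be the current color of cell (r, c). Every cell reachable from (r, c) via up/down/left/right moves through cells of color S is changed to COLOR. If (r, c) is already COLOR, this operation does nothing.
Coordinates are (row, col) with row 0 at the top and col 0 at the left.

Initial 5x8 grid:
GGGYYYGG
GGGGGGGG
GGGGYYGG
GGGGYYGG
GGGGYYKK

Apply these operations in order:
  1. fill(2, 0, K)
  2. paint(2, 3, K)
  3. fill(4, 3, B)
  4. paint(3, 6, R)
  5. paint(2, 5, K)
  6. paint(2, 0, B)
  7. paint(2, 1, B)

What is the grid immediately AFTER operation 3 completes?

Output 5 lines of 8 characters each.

After op 1 fill(2,0,K) [29 cells changed]:
KKKYYYKK
KKKKKKKK
KKKKYYKK
KKKKYYKK
KKKKYYKK
After op 2 paint(2,3,K):
KKKYYYKK
KKKKKKKK
KKKKYYKK
KKKKYYKK
KKKKYYKK
After op 3 fill(4,3,B) [31 cells changed]:
BBBYYYBB
BBBBBBBB
BBBBYYBB
BBBBYYBB
BBBBYYBB

Answer: BBBYYYBB
BBBBBBBB
BBBBYYBB
BBBBYYBB
BBBBYYBB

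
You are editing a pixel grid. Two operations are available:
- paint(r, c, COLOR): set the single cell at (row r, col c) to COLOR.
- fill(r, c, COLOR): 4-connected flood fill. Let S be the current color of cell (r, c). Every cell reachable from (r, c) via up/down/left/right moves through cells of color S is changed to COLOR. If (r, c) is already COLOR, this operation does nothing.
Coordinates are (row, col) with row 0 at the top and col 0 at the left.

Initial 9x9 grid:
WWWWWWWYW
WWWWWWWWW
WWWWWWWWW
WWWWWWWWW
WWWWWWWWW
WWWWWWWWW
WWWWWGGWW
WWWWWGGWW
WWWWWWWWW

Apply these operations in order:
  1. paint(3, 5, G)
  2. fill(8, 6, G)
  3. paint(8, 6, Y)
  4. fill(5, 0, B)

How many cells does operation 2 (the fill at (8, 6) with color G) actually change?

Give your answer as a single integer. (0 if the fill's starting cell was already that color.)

After op 1 paint(3,5,G):
WWWWWWWYW
WWWWWWWWW
WWWWWWWWW
WWWWWGWWW
WWWWWWWWW
WWWWWWWWW
WWWWWGGWW
WWWWWGGWW
WWWWWWWWW
After op 2 fill(8,6,G) [75 cells changed]:
GGGGGGGYG
GGGGGGGGG
GGGGGGGGG
GGGGGGGGG
GGGGGGGGG
GGGGGGGGG
GGGGGGGGG
GGGGGGGGG
GGGGGGGGG

Answer: 75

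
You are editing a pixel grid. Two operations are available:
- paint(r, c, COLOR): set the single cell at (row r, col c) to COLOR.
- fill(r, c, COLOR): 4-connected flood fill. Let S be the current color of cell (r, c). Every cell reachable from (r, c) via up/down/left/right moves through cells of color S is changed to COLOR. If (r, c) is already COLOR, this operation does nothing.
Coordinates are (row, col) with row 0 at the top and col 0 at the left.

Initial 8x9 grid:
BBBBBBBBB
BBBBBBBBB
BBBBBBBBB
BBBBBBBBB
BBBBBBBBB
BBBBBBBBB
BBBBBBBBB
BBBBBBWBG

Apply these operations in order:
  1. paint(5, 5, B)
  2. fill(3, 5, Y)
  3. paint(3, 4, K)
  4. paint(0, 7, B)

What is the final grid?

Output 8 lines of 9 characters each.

Answer: YYYYYYYBY
YYYYYYYYY
YYYYYYYYY
YYYYKYYYY
YYYYYYYYY
YYYYYYYYY
YYYYYYYYY
YYYYYYWYG

Derivation:
After op 1 paint(5,5,B):
BBBBBBBBB
BBBBBBBBB
BBBBBBBBB
BBBBBBBBB
BBBBBBBBB
BBBBBBBBB
BBBBBBBBB
BBBBBBWBG
After op 2 fill(3,5,Y) [70 cells changed]:
YYYYYYYYY
YYYYYYYYY
YYYYYYYYY
YYYYYYYYY
YYYYYYYYY
YYYYYYYYY
YYYYYYYYY
YYYYYYWYG
After op 3 paint(3,4,K):
YYYYYYYYY
YYYYYYYYY
YYYYYYYYY
YYYYKYYYY
YYYYYYYYY
YYYYYYYYY
YYYYYYYYY
YYYYYYWYG
After op 4 paint(0,7,B):
YYYYYYYBY
YYYYYYYYY
YYYYYYYYY
YYYYKYYYY
YYYYYYYYY
YYYYYYYYY
YYYYYYYYY
YYYYYYWYG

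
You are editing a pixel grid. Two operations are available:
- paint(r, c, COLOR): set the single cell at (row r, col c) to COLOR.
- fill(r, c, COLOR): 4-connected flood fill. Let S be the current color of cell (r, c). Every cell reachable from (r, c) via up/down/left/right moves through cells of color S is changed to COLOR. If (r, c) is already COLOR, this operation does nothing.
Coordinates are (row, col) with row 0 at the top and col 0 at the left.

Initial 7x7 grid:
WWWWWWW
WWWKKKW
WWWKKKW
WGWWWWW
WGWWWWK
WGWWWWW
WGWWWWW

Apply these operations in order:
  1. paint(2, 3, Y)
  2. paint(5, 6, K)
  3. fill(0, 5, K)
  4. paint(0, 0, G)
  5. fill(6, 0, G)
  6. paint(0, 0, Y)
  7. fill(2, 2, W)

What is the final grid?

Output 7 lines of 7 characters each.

Answer: YWWWWWW
WWWWWWW
WWWYWWW
WWWWWWW
WWWWWWW
WWWWWWW
WWWWWWW

Derivation:
After op 1 paint(2,3,Y):
WWWWWWW
WWWKKKW
WWWYKKW
WGWWWWW
WGWWWWK
WGWWWWW
WGWWWWW
After op 2 paint(5,6,K):
WWWWWWW
WWWKKKW
WWWYKKW
WGWWWWW
WGWWWWK
WGWWWWK
WGWWWWW
After op 3 fill(0,5,K) [37 cells changed]:
KKKKKKK
KKKKKKK
KKKYKKK
KGKKKKK
KGKKKKK
KGKKKKK
KGKKKKK
After op 4 paint(0,0,G):
GKKKKKK
KKKKKKK
KKKYKKK
KGKKKKK
KGKKKKK
KGKKKKK
KGKKKKK
After op 5 fill(6,0,G) [43 cells changed]:
GGGGGGG
GGGGGGG
GGGYGGG
GGGGGGG
GGGGGGG
GGGGGGG
GGGGGGG
After op 6 paint(0,0,Y):
YGGGGGG
GGGGGGG
GGGYGGG
GGGGGGG
GGGGGGG
GGGGGGG
GGGGGGG
After op 7 fill(2,2,W) [47 cells changed]:
YWWWWWW
WWWWWWW
WWWYWWW
WWWWWWW
WWWWWWW
WWWWWWW
WWWWWWW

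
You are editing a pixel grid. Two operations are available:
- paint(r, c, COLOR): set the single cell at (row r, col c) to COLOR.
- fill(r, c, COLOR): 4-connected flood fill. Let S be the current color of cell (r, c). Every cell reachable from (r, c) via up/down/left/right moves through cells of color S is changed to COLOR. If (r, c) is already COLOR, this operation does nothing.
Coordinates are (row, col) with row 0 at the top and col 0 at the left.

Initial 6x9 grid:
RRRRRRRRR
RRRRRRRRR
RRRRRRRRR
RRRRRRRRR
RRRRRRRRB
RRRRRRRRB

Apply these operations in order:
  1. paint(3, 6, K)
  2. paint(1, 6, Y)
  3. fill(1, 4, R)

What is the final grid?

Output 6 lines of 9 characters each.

Answer: RRRRRRRRR
RRRRRRYRR
RRRRRRRRR
RRRRRRKRR
RRRRRRRRB
RRRRRRRRB

Derivation:
After op 1 paint(3,6,K):
RRRRRRRRR
RRRRRRRRR
RRRRRRRRR
RRRRRRKRR
RRRRRRRRB
RRRRRRRRB
After op 2 paint(1,6,Y):
RRRRRRRRR
RRRRRRYRR
RRRRRRRRR
RRRRRRKRR
RRRRRRRRB
RRRRRRRRB
After op 3 fill(1,4,R) [0 cells changed]:
RRRRRRRRR
RRRRRRYRR
RRRRRRRRR
RRRRRRKRR
RRRRRRRRB
RRRRRRRRB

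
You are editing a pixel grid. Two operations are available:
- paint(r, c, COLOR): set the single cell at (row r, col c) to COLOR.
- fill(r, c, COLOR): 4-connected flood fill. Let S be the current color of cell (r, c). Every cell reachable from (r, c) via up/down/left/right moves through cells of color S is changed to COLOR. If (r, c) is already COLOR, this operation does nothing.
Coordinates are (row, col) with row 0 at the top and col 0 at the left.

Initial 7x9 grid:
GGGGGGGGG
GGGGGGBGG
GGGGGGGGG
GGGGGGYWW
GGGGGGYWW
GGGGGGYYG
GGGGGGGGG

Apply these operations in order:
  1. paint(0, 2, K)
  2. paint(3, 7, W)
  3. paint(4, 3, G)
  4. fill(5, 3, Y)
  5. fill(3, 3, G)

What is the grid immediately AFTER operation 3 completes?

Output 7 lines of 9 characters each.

After op 1 paint(0,2,K):
GGKGGGGGG
GGGGGGBGG
GGGGGGGGG
GGGGGGYWW
GGGGGGYWW
GGGGGGYYG
GGGGGGGGG
After op 2 paint(3,7,W):
GGKGGGGGG
GGGGGGBGG
GGGGGGGGG
GGGGGGYWW
GGGGGGYWW
GGGGGGYYG
GGGGGGGGG
After op 3 paint(4,3,G):
GGKGGGGGG
GGGGGGBGG
GGGGGGGGG
GGGGGGYWW
GGGGGGYWW
GGGGGGYYG
GGGGGGGGG

Answer: GGKGGGGGG
GGGGGGBGG
GGGGGGGGG
GGGGGGYWW
GGGGGGYWW
GGGGGGYYG
GGGGGGGGG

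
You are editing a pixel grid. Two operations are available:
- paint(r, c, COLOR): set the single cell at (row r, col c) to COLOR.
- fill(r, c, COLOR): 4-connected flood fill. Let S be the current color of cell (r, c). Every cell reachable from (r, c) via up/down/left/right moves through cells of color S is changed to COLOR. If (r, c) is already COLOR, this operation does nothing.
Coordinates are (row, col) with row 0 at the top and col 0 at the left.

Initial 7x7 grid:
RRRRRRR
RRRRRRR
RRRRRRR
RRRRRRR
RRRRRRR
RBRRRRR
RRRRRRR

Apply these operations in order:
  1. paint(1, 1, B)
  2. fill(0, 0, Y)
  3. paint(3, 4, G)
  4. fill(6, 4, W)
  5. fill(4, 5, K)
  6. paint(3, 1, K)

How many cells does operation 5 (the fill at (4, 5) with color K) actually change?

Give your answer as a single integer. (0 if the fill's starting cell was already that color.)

After op 1 paint(1,1,B):
RRRRRRR
RBRRRRR
RRRRRRR
RRRRRRR
RRRRRRR
RBRRRRR
RRRRRRR
After op 2 fill(0,0,Y) [47 cells changed]:
YYYYYYY
YBYYYYY
YYYYYYY
YYYYYYY
YYYYYYY
YBYYYYY
YYYYYYY
After op 3 paint(3,4,G):
YYYYYYY
YBYYYYY
YYYYYYY
YYYYGYY
YYYYYYY
YBYYYYY
YYYYYYY
After op 4 fill(6,4,W) [46 cells changed]:
WWWWWWW
WBWWWWW
WWWWWWW
WWWWGWW
WWWWWWW
WBWWWWW
WWWWWWW
After op 5 fill(4,5,K) [46 cells changed]:
KKKKKKK
KBKKKKK
KKKKKKK
KKKKGKK
KKKKKKK
KBKKKKK
KKKKKKK

Answer: 46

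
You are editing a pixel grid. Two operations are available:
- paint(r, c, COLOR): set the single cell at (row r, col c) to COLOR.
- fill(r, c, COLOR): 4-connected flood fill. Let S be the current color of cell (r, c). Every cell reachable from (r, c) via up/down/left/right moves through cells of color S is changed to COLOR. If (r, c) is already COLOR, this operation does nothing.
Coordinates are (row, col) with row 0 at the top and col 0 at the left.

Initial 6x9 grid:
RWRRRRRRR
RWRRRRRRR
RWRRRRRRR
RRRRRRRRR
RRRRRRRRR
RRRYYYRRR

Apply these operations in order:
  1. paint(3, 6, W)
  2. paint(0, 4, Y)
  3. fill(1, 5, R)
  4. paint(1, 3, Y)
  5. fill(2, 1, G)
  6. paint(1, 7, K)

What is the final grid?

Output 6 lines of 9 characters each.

After op 1 paint(3,6,W):
RWRRRRRRR
RWRRRRRRR
RWRRRRRRR
RRRRRRWRR
RRRRRRRRR
RRRYYYRRR
After op 2 paint(0,4,Y):
RWRRYRRRR
RWRRRRRRR
RWRRRRRRR
RRRRRRWRR
RRRRRRRRR
RRRYYYRRR
After op 3 fill(1,5,R) [0 cells changed]:
RWRRYRRRR
RWRRRRRRR
RWRRRRRRR
RRRRRRWRR
RRRRRRRRR
RRRYYYRRR
After op 4 paint(1,3,Y):
RWRRYRRRR
RWRYRRRRR
RWRRRRRRR
RRRRRRWRR
RRRRRRRRR
RRRYYYRRR
After op 5 fill(2,1,G) [3 cells changed]:
RGRRYRRRR
RGRYRRRRR
RGRRRRRRR
RRRRRRWRR
RRRRRRRRR
RRRYYYRRR
After op 6 paint(1,7,K):
RGRRYRRRR
RGRYRRRKR
RGRRRRRRR
RRRRRRWRR
RRRRRRRRR
RRRYYYRRR

Answer: RGRRYRRRR
RGRYRRRKR
RGRRRRRRR
RRRRRRWRR
RRRRRRRRR
RRRYYYRRR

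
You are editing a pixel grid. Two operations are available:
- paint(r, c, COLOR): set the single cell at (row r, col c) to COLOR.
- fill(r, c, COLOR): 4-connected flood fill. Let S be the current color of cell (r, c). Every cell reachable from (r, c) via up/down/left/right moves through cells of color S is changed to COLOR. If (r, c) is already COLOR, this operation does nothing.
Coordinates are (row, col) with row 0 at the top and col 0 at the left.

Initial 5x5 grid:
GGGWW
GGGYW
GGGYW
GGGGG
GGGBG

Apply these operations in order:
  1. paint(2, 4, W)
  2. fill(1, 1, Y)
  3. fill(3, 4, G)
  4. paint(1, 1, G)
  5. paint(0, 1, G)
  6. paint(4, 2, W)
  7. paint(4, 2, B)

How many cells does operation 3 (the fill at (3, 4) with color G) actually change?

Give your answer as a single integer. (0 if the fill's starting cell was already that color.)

Answer: 20

Derivation:
After op 1 paint(2,4,W):
GGGWW
GGGYW
GGGYW
GGGGG
GGGBG
After op 2 fill(1,1,Y) [18 cells changed]:
YYYWW
YYYYW
YYYYW
YYYYY
YYYBY
After op 3 fill(3,4,G) [20 cells changed]:
GGGWW
GGGGW
GGGGW
GGGGG
GGGBG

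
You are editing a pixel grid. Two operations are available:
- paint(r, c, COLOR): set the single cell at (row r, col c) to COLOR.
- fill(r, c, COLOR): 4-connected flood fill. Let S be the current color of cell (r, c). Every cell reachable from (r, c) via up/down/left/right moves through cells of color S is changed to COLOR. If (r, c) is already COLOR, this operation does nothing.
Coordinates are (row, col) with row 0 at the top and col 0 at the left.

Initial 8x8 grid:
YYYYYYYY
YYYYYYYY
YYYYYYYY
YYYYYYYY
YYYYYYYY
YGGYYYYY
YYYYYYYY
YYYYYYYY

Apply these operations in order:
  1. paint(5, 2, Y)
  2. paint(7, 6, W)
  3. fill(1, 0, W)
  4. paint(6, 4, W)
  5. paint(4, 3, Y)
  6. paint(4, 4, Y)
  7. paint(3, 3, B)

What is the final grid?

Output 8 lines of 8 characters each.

Answer: WWWWWWWW
WWWWWWWW
WWWWWWWW
WWWBWWWW
WWWYYWWW
WGWWWWWW
WWWWWWWW
WWWWWWWW

Derivation:
After op 1 paint(5,2,Y):
YYYYYYYY
YYYYYYYY
YYYYYYYY
YYYYYYYY
YYYYYYYY
YGYYYYYY
YYYYYYYY
YYYYYYYY
After op 2 paint(7,6,W):
YYYYYYYY
YYYYYYYY
YYYYYYYY
YYYYYYYY
YYYYYYYY
YGYYYYYY
YYYYYYYY
YYYYYYWY
After op 3 fill(1,0,W) [62 cells changed]:
WWWWWWWW
WWWWWWWW
WWWWWWWW
WWWWWWWW
WWWWWWWW
WGWWWWWW
WWWWWWWW
WWWWWWWW
After op 4 paint(6,4,W):
WWWWWWWW
WWWWWWWW
WWWWWWWW
WWWWWWWW
WWWWWWWW
WGWWWWWW
WWWWWWWW
WWWWWWWW
After op 5 paint(4,3,Y):
WWWWWWWW
WWWWWWWW
WWWWWWWW
WWWWWWWW
WWWYWWWW
WGWWWWWW
WWWWWWWW
WWWWWWWW
After op 6 paint(4,4,Y):
WWWWWWWW
WWWWWWWW
WWWWWWWW
WWWWWWWW
WWWYYWWW
WGWWWWWW
WWWWWWWW
WWWWWWWW
After op 7 paint(3,3,B):
WWWWWWWW
WWWWWWWW
WWWWWWWW
WWWBWWWW
WWWYYWWW
WGWWWWWW
WWWWWWWW
WWWWWWWW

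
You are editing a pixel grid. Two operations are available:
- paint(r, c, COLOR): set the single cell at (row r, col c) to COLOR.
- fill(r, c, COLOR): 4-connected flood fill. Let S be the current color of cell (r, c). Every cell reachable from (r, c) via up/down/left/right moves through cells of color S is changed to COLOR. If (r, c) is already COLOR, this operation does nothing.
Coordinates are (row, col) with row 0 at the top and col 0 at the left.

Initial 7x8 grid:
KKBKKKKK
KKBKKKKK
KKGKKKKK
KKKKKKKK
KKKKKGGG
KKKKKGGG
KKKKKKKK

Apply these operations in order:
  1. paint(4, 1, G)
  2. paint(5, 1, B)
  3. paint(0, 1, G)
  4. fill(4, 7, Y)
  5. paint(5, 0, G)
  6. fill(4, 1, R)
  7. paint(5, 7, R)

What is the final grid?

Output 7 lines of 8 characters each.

After op 1 paint(4,1,G):
KKBKKKKK
KKBKKKKK
KKGKKKKK
KKKKKKKK
KGKKKGGG
KKKKKGGG
KKKKKKKK
After op 2 paint(5,1,B):
KKBKKKKK
KKBKKKKK
KKGKKKKK
KKKKKKKK
KGKKKGGG
KBKKKGGG
KKKKKKKK
After op 3 paint(0,1,G):
KGBKKKKK
KKBKKKKK
KKGKKKKK
KKKKKKKK
KGKKKGGG
KBKKKGGG
KKKKKKKK
After op 4 fill(4,7,Y) [6 cells changed]:
KGBKKKKK
KKBKKKKK
KKGKKKKK
KKKKKKKK
KGKKKYYY
KBKKKYYY
KKKKKKKK
After op 5 paint(5,0,G):
KGBKKKKK
KKBKKKKK
KKGKKKKK
KKKKKKKK
KGKKKYYY
GBKKKYYY
KKKKKKKK
After op 6 fill(4,1,R) [1 cells changed]:
KGBKKKKK
KKBKKKKK
KKGKKKKK
KKKKKKKK
KRKKKYYY
GBKKKYYY
KKKKKKKK
After op 7 paint(5,7,R):
KGBKKKKK
KKBKKKKK
KKGKKKKK
KKKKKKKK
KRKKKYYY
GBKKKYYR
KKKKKKKK

Answer: KGBKKKKK
KKBKKKKK
KKGKKKKK
KKKKKKKK
KRKKKYYY
GBKKKYYR
KKKKKKKK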